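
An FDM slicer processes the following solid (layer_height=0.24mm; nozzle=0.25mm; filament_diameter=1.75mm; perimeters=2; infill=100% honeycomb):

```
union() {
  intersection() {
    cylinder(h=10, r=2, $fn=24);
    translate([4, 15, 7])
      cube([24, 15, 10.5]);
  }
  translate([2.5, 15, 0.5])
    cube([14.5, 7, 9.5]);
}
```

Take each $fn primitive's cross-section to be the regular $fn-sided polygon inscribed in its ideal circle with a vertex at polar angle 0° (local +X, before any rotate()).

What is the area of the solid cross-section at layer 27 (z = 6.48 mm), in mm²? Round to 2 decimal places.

At z = 6.48 mm: the r=2 cylinder gives a regular 24-gon of circumradius 2 (constant along its height) (area = (24/2)·2.000²·sin(360°/24) = 12.42 mm²); the cube at (4, 15) is absent (z outside [7, 17.5]); After intersecting: at least one operand is absent at this height, so nothing remains; the 14.5×7 cube at (2.5, 15) contributes its full rectangle (area 101.50 mm²); Combining (union): only the 14.5×7 cube at (2.5, 15) is present, so the union is just that shape — area = 101.50 mm². Overall, the cross-section is a single solid region. Net area = 101.50 mm².

101.50 mm²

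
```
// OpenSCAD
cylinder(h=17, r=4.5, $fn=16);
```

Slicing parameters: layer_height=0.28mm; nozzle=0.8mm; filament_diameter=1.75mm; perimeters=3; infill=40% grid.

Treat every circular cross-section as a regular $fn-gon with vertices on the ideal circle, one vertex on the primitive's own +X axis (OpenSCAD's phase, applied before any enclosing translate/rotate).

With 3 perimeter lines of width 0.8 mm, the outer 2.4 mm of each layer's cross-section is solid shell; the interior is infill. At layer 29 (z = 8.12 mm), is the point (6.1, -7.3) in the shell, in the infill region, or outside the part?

outside

At z = 8.12 mm: the cylinder: section is a regular 16-gon, circumradius r=4.5. Overall, the cross-section is a single solid region. The nearest boundary edge runs (1.72, -4.16)→(3.18, -3.18); distance from the point to it = 5.05 mm. The point is not inside any of the regions above, so it lies outside the cross-section (5.05 mm from the nearest boundary).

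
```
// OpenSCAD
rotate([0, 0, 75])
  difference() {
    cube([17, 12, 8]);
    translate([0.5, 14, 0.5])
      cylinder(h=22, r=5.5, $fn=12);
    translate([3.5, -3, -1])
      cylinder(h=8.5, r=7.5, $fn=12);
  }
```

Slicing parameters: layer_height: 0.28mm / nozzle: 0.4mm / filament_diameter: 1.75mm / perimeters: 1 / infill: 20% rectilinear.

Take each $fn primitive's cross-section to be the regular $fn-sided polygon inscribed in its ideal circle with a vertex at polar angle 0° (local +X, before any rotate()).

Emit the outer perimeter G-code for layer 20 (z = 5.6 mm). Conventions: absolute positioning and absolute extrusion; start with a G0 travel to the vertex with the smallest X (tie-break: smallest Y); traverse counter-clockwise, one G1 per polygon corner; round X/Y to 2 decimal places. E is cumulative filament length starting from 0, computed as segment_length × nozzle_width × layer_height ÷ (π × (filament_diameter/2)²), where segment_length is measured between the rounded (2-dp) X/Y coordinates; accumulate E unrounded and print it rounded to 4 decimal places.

At z = 5.6 mm: the cube is present — its section is the full 17×12 rectangle; the r=5.5 cylinder at (0.5, 14) gives a regular 12-gon of circumradius 5.5 (constant along its height); the r=7.5 cylinder at (3.5, -3) contributes a regular 12-gon of circumradius 7.5; After the difference (first − rest): starting from the 17×12 cube, the r=5.5 cylinder at (0.5, 14) partially overlaps it — only the 13.94 mm² overlap (of its 90.75 mm²) is removed, clipping the outline; the r=7.5 cylinder at (3.5, -3) partially overlaps it — only the 35.00 mm² overlap (of its 168.75 mm²) is removed, clipping the outline — 1 connected region; (whole slice rotated 75° about Z — lengths, areas and connectivity unchanged). The outline is a single polygon with 12 vertices. Extrusion per mm of travel: 0.4 × 0.28 / (π × 0.875²) = 0.046564. Accumulating E over each segment gives final E = 2.5417.

G0 X-10.18 Y8.38 Z5.60
G1 X-9.50 Y8.00 E0.0363
G1 X-8.08 Y5.53 E0.1689
G1 X-8.08 Y2.68 E0.3016
G1 X-8.34 Y2.23 E0.3258
G1 X-3.44 Y0.92 E0.5620
G1 X-3.44 Y4.55 E0.7311
G1 X-1.50 Y7.91 E0.9117
G1 X1.86 Y9.85 E1.0924
G1 X2.64 Y9.85 E1.1287
G1 X4.40 Y16.42 E1.4454
G1 X-7.19 Y19.53 E2.0042
G1 X-10.18 Y8.38 E2.5417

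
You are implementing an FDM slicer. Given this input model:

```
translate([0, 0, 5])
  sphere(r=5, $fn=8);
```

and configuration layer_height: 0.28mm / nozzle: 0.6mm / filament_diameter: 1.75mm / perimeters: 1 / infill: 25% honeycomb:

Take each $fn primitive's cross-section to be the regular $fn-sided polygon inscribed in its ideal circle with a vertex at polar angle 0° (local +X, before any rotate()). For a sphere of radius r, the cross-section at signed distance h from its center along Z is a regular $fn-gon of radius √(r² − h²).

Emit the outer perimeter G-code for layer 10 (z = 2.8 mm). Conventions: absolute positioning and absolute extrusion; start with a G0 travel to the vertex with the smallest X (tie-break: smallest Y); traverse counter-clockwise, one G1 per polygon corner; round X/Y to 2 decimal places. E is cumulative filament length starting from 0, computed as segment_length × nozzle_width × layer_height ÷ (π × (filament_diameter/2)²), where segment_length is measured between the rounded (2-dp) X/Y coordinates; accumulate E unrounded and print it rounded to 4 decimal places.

G0 X-4.49 Y0.00 Z2.80
G1 X-3.17 Y-3.17 E0.2398
G1 X0.00 Y-4.49 E0.4797
G1 X3.17 Y-3.17 E0.7195
G1 X4.49 Y0.00 E0.9594
G1 X3.17 Y3.17 E1.1992
G1 X0.00 Y4.49 E1.4390
G1 X-3.17 Y3.17 E1.6789
G1 X-4.49 Y0.00 E1.9187

At z = 2.8 mm: the r=5 sphere contributes a regular 8-gon of circumradius √(5²−2.2²) = 4.490. The outline is a single polygon with 8 vertices. Extrusion per mm of travel: 0.6 × 0.28 / (π × 0.875²) = 0.069846. Accumulating E over each segment gives final E = 1.9187.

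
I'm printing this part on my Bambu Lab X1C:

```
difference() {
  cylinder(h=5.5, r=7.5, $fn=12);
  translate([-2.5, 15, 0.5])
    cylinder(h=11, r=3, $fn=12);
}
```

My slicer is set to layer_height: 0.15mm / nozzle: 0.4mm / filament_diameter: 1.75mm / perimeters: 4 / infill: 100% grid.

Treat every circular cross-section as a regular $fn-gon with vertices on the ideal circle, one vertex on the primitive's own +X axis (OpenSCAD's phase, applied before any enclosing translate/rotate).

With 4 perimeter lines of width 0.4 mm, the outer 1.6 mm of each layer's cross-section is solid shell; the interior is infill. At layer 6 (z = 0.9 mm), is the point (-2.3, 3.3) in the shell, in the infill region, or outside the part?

At z = 0.9 mm: the cylinder: section is a regular 12-gon, circumradius r=7.5; the r=3 cylinder at (-2.5, 15) contributes a regular 12-gon of circumradius 3; Taking the first minus the rest: starting from the r=7.5 cylinder, the r=3 cylinder at (-2.5, 15) misses the remaining region (no effect) — 1 connected region. Overall, the cross-section is a single solid region. The nearest boundary edge runs (-6.50, 3.75)→(-3.75, 6.50); distance from the point to it = 3.28 mm. The point is inside the cross-section and 3.28 mm from the nearest boundary — more than the 1.6 mm shell width (4 × 0.4), so it's in the infill interior.

infill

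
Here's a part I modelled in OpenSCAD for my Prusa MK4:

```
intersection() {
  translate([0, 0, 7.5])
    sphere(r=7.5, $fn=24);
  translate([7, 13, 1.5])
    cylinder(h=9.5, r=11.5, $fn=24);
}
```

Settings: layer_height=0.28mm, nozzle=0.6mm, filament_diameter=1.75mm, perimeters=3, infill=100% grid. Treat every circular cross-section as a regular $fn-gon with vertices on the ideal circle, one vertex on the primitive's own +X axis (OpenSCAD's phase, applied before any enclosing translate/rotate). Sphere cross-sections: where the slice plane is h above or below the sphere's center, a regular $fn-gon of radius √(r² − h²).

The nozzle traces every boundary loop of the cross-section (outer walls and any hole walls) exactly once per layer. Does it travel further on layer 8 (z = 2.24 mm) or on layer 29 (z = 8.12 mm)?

layer 29 (z = 8.12 mm)

Layer 8 (z = 2.24): the r=7.5 sphere contributes a regular 24-gon of circumradius √(7.5²−5.26²) = 5.346 (perimeter = 2·24·5.346·sin(180°/24) = 33.50 mm); the r=11.5 cylinder at (7, 13) gives a regular 24-gon of circumradius 11.5 (constant along its height) (perimeter = 2·24·11.500·sin(180°/24) = 72.05 mm); Taking the intersection: the r=11.5 cylinder at (7, 13) partially overlaps the r=7.5 sphere; clipping to the common part keeps 9.77 mm² — boundary = 15.31 mm. So its perimeter = 15.31 mm. Layer 29 (z = 8.12): the r=7.5 sphere contributes a regular 24-gon of circumradius √(7.5²−0.62²) = 7.474 (perimeter = 2·24·7.474·sin(180°/24) = 46.83 mm); the cylinder at (7, 13): section is a regular 24-gon, circumradius r=11.5 (perimeter = 2·24·11.500·sin(180°/24) = 72.05 mm); After intersecting: the r=11.5 cylinder at (7, 13) partially overlaps the r=7.5 sphere; clipping to the common part keeps 31.88 mm² — boundary = 24.78 mm. So its perimeter = 24.78 mm. Layer 29 is larger (24.78 vs 15.31 mm).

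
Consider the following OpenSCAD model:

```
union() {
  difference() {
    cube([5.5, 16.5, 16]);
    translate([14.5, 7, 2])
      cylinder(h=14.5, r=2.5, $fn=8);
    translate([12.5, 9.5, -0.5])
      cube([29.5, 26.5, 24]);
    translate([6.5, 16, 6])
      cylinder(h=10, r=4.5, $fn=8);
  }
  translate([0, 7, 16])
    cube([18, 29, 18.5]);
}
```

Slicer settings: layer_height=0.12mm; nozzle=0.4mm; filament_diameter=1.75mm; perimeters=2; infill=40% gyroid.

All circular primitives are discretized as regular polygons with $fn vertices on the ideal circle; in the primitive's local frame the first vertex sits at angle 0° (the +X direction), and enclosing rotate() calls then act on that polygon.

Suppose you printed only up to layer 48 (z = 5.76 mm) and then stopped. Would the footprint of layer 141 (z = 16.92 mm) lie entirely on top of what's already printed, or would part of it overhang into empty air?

Compare the two slices. At z = 5.76: the cube is present — its section is the full 5.5×16.5 rectangle (area 90.75 mm²); the cylinder at (14.5, 7): section is a regular 8-gon, circumradius r=2.5 (area = (8/2)·2.500²·sin(360°/8) = 17.68 mm²); the 29.5×26.5 cube at (12.5, 9.5) contributes its full rectangle (area 781.75 mm²); the cylinder at (6.5, 16) is not intersected at this z (z outside [6, 16]); After the difference (first − rest): starting from the 5.5×16.5 cube (90.75 mm²), the r=2.5 cylinder at (14.5, 7) misses the remaining region (no effect); the 29.5×26.5 cube at (12.5, 9.5) misses the remaining region (no effect) — area = 90.75 mm²; the cube at (0, 7) is absent (z outside [16, 34.5]); Taking the union: only the result so far is present, so the union is just that shape — area = 90.75 mm². At z = 16.92: the cube does not reach this height (z outside [0, 16]); the cylinder at (14.5, 7) is not intersected at this z (z outside [2, 16.5]); the 29.5×26.5 cube at (12.5, 9.5) contributes its full rectangle (area 781.75 mm²); the cylinder at (6.5, 16) is not intersected at this z (z outside [6, 16]); Subtracting the remaining from the first: the first operand is absent here, so nothing remains; the cube at (0, 7) is present — its section is the full 18×29 rectangle (area 522.00 mm²); Combining (union): only the 18×29 cube at (0, 7) is present, so the union is just that shape — area = 522.00 mm². Checking containment: at z = 16.92 the cross-section extends beyond the z = 5.76 cross-section by about 469.75 mm².

part overhangs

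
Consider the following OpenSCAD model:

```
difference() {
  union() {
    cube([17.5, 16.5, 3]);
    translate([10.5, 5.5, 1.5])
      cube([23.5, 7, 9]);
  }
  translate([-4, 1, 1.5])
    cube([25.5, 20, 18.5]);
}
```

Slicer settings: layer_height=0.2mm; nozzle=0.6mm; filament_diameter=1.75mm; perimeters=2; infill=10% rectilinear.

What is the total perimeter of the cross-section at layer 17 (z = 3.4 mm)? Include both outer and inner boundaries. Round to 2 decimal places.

At z = 3.4 mm: the cube does not reach this height (z outside [0, 3]); the 23.5×7 cube at (10.5, 5.5) contributes its full rectangle (perimeter 61.00 mm); Merging all regions: only the 23.5×7 cube at (10.5, 5.5) is present, so the union is just that shape — boundary = 61.00 mm; the cube at (-4, 1) (footprint 25.5×20) is included at this height (perimeter 91.00 mm); Subtracting the remaining from the first: starting from that combined region, the 25.5×20 cube at (-4, 1) partially overlaps it — only the 77.00 mm² overlap (of its 510.00 mm²) is removed, clipping the outline — boundary = 39.00 mm. Overall, the cross-section is a single solid region. Total boundary length (outer) = 39.00 mm.

39.00 mm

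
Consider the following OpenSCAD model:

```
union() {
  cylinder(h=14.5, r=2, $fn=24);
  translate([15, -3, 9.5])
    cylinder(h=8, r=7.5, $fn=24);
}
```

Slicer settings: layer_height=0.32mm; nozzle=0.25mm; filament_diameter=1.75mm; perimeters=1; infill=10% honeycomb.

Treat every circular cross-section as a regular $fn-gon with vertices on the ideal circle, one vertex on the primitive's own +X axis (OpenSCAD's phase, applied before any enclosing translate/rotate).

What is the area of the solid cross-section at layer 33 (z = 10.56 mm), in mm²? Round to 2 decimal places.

187.13 mm²

At z = 10.56 mm: the r=2 cylinder gives a regular 24-gon of circumradius 2 (constant along its height) (area = (24/2)·2.000²·sin(360°/24) = 12.42 mm²); the cylinder at (15, -3): section is a regular 24-gon, circumradius r=7.5 (area = (24/2)·7.500²·sin(360°/24) = 174.70 mm²); Taking the union: the 2 present regions are separate (no shared area or edge), so areas and boundary lengths simply add and each stays a separate island — area = 187.13 mm². Overall, the cross-section has 2 separate islands. Net area = 187.13 mm².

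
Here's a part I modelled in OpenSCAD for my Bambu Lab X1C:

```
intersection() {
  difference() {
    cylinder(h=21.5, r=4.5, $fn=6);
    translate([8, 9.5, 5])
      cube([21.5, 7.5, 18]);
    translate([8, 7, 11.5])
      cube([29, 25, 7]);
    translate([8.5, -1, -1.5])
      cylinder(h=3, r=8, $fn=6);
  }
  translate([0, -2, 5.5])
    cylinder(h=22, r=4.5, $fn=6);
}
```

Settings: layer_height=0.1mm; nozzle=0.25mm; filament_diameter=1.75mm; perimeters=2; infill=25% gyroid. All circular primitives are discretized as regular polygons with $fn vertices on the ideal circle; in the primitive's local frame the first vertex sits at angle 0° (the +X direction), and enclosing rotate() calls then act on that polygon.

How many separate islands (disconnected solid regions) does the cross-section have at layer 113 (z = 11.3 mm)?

At z = 11.3 mm: the r=4.5 cylinder contributes a regular 6-gon of circumradius 4.5; the 21.5×7.5 cube at (8, 9.5) contributes its full rectangle; the cube at (8, 7) is not intersected at this z (z outside [11.5, 18.5]); the cylinder at (8.5, -1) is absent (z outside [-1.5, 1.5]); Subtracting the remaining from the first: starting from the r=4.5 cylinder, the 21.5×7.5 cube at (8, 9.5) misses the remaining region (no effect) — 1 connected region; the r=4.5 cylinder at (0, -2) gives a regular 6-gon of circumradius 4.5 (constant along its height); After intersecting: the r=4.5 cylinder at (0, -2) partially overlaps the result so far; clipping to the common part keeps 35.77 mm² — 1 connected region. Overall, the cross-section is a single solid region. Island count = 1.

1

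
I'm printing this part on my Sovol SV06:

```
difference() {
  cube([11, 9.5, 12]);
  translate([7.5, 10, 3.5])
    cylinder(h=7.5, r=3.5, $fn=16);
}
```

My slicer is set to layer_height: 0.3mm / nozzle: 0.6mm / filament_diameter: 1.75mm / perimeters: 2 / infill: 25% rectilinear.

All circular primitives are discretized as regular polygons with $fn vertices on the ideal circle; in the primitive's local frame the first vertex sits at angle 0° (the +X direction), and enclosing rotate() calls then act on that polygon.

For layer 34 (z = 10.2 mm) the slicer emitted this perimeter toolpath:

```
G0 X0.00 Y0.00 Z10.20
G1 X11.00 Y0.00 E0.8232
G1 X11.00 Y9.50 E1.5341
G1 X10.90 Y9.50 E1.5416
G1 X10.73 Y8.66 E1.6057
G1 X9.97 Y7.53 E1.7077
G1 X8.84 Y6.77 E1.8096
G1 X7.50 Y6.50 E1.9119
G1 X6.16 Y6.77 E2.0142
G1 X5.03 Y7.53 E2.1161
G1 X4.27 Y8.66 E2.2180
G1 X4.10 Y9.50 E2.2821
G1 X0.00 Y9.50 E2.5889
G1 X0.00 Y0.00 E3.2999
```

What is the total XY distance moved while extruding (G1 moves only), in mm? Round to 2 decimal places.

44.10 mm

Sum the Euclidean lengths of each G1 segment: total = 44.10 mm.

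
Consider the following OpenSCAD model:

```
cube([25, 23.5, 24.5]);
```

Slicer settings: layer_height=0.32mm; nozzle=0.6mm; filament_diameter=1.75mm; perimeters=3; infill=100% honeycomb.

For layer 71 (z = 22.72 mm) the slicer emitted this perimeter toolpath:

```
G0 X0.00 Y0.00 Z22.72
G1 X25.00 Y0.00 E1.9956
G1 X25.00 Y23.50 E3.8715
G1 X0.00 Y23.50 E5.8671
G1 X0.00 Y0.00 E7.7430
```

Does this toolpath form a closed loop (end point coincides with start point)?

yes

Start point (G0): (0.00, 0.00). End point (last G1): the path returns to the start — closed.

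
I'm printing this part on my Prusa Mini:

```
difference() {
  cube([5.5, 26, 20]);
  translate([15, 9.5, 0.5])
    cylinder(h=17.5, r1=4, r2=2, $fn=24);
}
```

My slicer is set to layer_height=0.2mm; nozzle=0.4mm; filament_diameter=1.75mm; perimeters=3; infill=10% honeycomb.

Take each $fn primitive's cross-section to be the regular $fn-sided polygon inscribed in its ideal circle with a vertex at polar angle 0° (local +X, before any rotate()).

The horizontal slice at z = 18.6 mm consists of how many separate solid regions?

1

At z = 18.6 mm: the 5.5×26 cube contributes its full rectangle; the cone at (15, 9.5) is absent (z outside [0.5, 18]); Taking the first minus the rest: none of the subtracted shapes is present at this height, so the 5.5×26 cube is unchanged — 1 connected region. The result has 1 disconnected region.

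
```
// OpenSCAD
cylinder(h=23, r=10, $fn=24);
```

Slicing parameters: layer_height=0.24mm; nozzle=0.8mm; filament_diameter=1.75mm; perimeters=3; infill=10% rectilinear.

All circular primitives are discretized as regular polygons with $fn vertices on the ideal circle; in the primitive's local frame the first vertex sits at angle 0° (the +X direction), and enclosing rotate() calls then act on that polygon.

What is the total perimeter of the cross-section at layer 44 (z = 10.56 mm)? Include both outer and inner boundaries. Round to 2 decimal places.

At z = 10.56 mm: the r=10 cylinder contributes a regular 24-gon of circumradius 10 (perimeter = 2·24·10.000·sin(180°/24) = 62.65 mm). Overall, the cross-section is a single solid region. Total boundary length (outer) = 62.65 mm.

62.65 mm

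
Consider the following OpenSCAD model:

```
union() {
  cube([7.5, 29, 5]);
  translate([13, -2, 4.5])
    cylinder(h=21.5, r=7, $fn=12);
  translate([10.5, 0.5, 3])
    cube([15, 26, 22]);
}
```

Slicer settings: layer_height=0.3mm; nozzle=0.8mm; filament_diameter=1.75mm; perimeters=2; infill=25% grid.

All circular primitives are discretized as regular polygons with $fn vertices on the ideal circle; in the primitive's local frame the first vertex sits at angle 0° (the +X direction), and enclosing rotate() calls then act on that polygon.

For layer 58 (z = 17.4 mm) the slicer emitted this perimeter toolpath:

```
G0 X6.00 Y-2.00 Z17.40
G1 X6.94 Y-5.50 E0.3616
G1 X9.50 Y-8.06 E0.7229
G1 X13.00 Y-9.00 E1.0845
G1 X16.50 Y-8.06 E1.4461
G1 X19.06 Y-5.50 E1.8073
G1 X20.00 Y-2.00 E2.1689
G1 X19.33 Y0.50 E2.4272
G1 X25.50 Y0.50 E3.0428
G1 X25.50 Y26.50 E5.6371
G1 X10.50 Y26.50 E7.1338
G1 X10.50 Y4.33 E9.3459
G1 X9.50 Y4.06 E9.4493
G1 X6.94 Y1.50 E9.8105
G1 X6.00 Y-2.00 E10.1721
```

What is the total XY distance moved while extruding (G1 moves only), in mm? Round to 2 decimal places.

Sum the Euclidean lengths of each G1 segment: total = 101.95 mm.

101.95 mm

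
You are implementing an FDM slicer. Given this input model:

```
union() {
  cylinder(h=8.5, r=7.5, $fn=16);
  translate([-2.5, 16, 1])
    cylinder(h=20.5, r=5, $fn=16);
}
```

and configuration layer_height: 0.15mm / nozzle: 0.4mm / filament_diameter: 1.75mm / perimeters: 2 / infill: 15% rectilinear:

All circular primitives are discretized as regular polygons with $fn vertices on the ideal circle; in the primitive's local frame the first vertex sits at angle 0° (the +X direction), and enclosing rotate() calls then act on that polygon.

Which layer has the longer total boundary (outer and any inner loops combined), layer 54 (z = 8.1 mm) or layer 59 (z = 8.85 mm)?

layer 54 (z = 8.1 mm)

Layer 54 (z = 8.1): the r=7.5 cylinder gives a regular 16-gon of circumradius 7.5 (constant along its height) (perimeter = 2·16·7.500·sin(180°/16) = 46.82 mm); the r=5 cylinder at (-2.5, 16) gives a regular 16-gon of circumradius 5 (constant along its height) (perimeter = 2·16·5.000·sin(180°/16) = 31.21 mm); Merging all regions: the 2 present regions are separate (no shared area or edge), so areas and boundary lengths simply add and each stays a separate island — boundary = 78.04 mm. So its perimeter = 78.04 mm. Layer 59 (z = 8.85): the cylinder is absent (z outside [0, 8.5]); the r=5 cylinder at (-2.5, 16) contributes a regular 16-gon of circumradius 5 (perimeter = 2·16·5.000·sin(180°/16) = 31.21 mm); Combining (union): only the r=5 cylinder at (-2.5, 16) is present, so the union is just that shape — boundary = 31.21 mm. So its perimeter = 31.21 mm. Layer 54 is larger (78.04 vs 31.21 mm).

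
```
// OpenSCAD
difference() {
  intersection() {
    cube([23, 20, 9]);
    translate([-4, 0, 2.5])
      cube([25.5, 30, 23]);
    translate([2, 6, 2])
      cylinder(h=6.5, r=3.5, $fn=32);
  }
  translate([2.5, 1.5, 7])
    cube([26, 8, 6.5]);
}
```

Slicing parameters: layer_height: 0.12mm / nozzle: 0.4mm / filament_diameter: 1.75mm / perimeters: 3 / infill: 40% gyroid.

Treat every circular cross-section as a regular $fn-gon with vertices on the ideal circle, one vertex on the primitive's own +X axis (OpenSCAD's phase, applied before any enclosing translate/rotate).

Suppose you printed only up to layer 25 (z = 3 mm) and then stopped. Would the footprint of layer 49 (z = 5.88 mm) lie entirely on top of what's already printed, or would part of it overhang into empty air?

Compare the two slices. At z = 3: the cube is present — its section is the full 23×20 rectangle (area 460.00 mm²); the cube at (-4, 0) is present — its section is the full 25.5×30 rectangle (area 765.00 mm²); the cylinder at (2, 6): section is a regular 32-gon, circumradius r=3.5 (area = (32/2)·3.500²·sin(360°/32) = 38.24 mm²); Keeping only the common overlap: the 25.5×30 cube at (-4, 0) partially overlaps the 23×20 cube; clipping to the common part keeps 430.00 mm²; the r=3.5 cylinder at (2, 6) partially overlaps the running intersection; clipping to the common part keeps 32.27 mm² — area = 32.27 mm²; the cube at (2.5, 1.5) is not intersected at this z (z outside [7, 13.5]); Subtracting the remaining from the first: none of the subtracted shapes is present at this height, so that combined region is unchanged — area = 32.27 mm². At z = 5.88: the cube is present — its section is the full 23×20 rectangle (area 460.00 mm²); the 25.5×30 cube at (-4, 0) contributes its full rectangle (area 765.00 mm²); the cylinder at (2, 6): section is a regular 32-gon, circumradius r=3.5 (area = (32/2)·3.500²·sin(360°/32) = 38.24 mm²); After intersecting: the 25.5×30 cube at (-4, 0) partially overlaps the 23×20 cube; clipping to the common part keeps 430.00 mm²; the r=3.5 cylinder at (2, 6) partially overlaps the running intersection; clipping to the common part keeps 32.27 mm² — area = 32.27 mm²; the cube at (2.5, 1.5) does not reach this height (z outside [7, 13.5]); Taking the first minus the rest: none of the subtracted shapes is present at this height, so that combined region is unchanged — area = 32.27 mm². Checking containment: the cross-section at z = 5.88 is a subset of the cross-section at z = 3.

entirely on top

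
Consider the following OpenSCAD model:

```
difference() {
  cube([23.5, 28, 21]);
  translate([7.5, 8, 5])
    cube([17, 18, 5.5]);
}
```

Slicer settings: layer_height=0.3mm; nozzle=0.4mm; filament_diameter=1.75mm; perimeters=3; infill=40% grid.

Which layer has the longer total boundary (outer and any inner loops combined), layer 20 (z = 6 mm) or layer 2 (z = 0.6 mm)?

Layer 20 (z = 6): the 23.5×28 cube contributes its full rectangle (perimeter 103.00 mm); the cube at (7.5, 8) (footprint 17×18) is included at this height (perimeter 70.00 mm); After the difference (first − rest): starting from the 23.5×28 cube, the 17×18 cube at (7.5, 8) partially overlaps it — only the 288.00 mm² overlap (of its 306.00 mm²) is removed, clipping the outline — boundary = 135.00 mm. So its perimeter = 135.00 mm. Layer 2 (z = 0.6): the cube (footprint 23.5×28) is included at this height (perimeter 103.00 mm); the cube at (7.5, 8) is absent (z outside [5, 10.5]); After the difference (first − rest): none of the subtracted shapes is present at this height, so the 23.5×28 cube is unchanged — boundary = 103.00 mm. So its perimeter = 103.00 mm. Layer 20 is larger (135.00 vs 103.00 mm).

layer 20 (z = 6 mm)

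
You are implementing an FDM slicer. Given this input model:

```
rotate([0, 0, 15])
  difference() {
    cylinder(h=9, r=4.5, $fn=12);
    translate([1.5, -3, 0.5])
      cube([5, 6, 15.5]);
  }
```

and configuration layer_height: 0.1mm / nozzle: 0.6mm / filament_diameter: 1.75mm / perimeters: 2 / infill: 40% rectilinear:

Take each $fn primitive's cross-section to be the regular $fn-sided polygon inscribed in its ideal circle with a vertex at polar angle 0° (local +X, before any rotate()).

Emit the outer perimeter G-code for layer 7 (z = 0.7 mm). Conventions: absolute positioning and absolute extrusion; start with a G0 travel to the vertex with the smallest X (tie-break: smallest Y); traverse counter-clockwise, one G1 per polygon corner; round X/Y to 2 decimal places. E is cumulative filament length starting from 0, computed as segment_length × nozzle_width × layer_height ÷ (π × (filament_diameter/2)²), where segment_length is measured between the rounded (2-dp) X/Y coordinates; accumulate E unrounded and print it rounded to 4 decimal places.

At z = 0.7 mm: the r=4.5 cylinder contributes a regular 12-gon of circumradius 4.5; the cube at (1.5, -3) (footprint 5×6) is included at this height; After the difference (first − rest): starting from the r=4.5 cylinder, the 5×6 cube at (1.5, -3) partially overlaps it — only the 15.18 mm² overlap (of its 30.00 mm²) is removed, clipping the outline — 1 connected region; (whole slice rotated 15° about Z — lengths, areas and connectivity unchanged). The outline is a single polygon with 13 vertices. Extrusion per mm of travel: 0.6 × 0.1 / (π × 0.875²) = 0.024945. Accumulating E over each segment gives final E = 0.7602.

G0 X-4.35 Y-1.16 Z0.70
G1 X-3.18 Y-3.18 E0.0582
G1 X-1.16 Y-4.35 E0.1165
G1 X1.16 Y-4.35 E0.1743
G1 X3.18 Y-3.18 E0.2326
G1 X3.82 Y-2.08 E0.2643
G1 X2.23 Y-2.51 E0.3054
G1 X0.67 Y3.29 E0.4552
G1 X2.26 Y3.71 E0.4962
G1 X1.16 Y4.35 E0.5280
G1 X-1.16 Y4.35 E0.5859
G1 X-3.18 Y3.18 E0.6441
G1 X-4.35 Y1.16 E0.7023
G1 X-4.35 Y-1.16 E0.7602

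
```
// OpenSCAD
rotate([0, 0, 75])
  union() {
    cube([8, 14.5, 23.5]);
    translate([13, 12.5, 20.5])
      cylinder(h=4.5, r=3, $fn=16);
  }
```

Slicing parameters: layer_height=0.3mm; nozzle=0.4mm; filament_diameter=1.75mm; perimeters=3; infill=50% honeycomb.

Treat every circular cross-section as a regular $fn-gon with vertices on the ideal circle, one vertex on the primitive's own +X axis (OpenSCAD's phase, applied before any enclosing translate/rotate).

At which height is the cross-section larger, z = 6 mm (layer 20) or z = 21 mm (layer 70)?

Layer 20 (z = 6): the 8×14.5 cube contributes its full rectangle (area 116.00 mm²); the cylinder at (13, 12.5) does not reach this height (z outside [20.5, 25]); Combining (union): only the 8×14.5 cube is present, so the union is just that shape — area = 116.00 mm²; (rotated 75° about Z; rotation is an isometry so areas/perimeters/island counts are preserved). So its area = 116.00 mm². Layer 70 (z = 21): the cube is present — its section is the full 8×14.5 rectangle (area 116.00 mm²); the cylinder at (13, 12.5): section is a regular 16-gon, circumradius r=3 (area = (16/2)·3.000²·sin(360°/16) = 27.55 mm²); Combining (union): the 2 present regions are separate (no shared area or edge), so areas and boundary lengths simply add and each stays a separate island — area = 143.55 mm²; (whole slice rotated 75° about Z — lengths, areas and connectivity unchanged). So its area = 143.55 mm². Layer 70 is larger (143.55 vs 116.00 mm²).

layer 70 (z = 21 mm)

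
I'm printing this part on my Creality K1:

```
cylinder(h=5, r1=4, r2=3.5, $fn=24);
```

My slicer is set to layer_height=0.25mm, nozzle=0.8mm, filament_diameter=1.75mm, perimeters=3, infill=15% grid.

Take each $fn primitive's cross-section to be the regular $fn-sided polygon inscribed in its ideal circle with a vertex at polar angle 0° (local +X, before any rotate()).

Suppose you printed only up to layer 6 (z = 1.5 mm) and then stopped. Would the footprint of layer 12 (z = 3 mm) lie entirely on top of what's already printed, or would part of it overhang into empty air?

entirely on top

Compare the two slices. At z = 1.5: the cone: at t=0.300 of its height the radius interpolates to r₁+(r₂−r₁)t = 3.850, giving a regular 24-gon of that circumradius (area = (24/2)·3.850²·sin(360°/24) = 46.04 mm²). At z = 3: the cone (r1=4→r2=3.5) has section circumradius 3.700 here — a regular 24-gon (area = (24/2)·3.700²·sin(360°/24) = 42.52 mm²). Checking containment: the cross-section at z = 3 is a subset of the cross-section at z = 1.5.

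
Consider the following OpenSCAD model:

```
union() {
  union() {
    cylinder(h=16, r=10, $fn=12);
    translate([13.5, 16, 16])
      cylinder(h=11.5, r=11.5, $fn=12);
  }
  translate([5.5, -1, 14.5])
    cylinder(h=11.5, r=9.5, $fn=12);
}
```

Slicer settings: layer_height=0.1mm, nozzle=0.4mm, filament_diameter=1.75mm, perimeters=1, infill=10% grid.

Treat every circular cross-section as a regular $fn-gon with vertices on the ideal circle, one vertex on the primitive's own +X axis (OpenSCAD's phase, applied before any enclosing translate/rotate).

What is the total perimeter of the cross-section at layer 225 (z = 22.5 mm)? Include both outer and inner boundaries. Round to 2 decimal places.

At z = 22.5 mm: the cylinder is absent (z outside [0, 16]); the cylinder at (13.5, 16): section is a regular 12-gon, circumradius r=11.5 (perimeter = 2·12·11.500·sin(180°/12) = 71.43 mm); Combining (union): only the r=11.5 cylinder at (13.5, 16) is present, so the union is just that shape — boundary = 71.43 mm; the r=9.5 cylinder at (5.5, -1) gives a regular 12-gon of circumradius 9.5 (constant along its height) (perimeter = 2·12·9.500·sin(180°/12) = 59.01 mm); Combining (union): the regions partially overlap (shared area 9.34 mm²), so the edge portions inside another operand are dropped and the merged outline is re-measured after clipping — boundary = 113.14 mm. Overall, the cross-section is a single solid region. Total boundary length (outer) = 113.14 mm.

113.14 mm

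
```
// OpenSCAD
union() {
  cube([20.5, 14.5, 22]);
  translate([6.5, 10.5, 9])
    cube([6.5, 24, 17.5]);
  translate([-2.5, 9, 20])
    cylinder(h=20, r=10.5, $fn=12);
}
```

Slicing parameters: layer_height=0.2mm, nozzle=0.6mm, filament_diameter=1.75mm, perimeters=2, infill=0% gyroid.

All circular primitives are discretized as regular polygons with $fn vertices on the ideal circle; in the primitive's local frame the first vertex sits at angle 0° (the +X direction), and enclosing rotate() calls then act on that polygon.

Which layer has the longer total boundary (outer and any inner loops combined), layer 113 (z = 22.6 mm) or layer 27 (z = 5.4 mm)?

layer 113 (z = 22.6 mm)

Layer 113 (z = 22.6): the cube is not intersected at this z (z outside [0, 22]); the cube at (6.5, 10.5) is present — its section is the full 6.5×24 rectangle (perimeter 61.00 mm); the r=10.5 cylinder at (-2.5, 9) gives a regular 12-gon of circumradius 10.5 (constant along its height) (perimeter = 2·12·10.500·sin(180°/12) = 65.22 mm); Merging all regions: the regions partially overlap (shared area 2.24 mm²), so the edge portions inside another operand are dropped and the merged outline is re-measured after clipping — boundary = 117.27 mm. So its perimeter = 117.27 mm. Layer 27 (z = 5.4): the cube (footprint 20.5×14.5) is included at this height (perimeter 70.00 mm); the cube at (6.5, 10.5) does not reach this height (z outside [9, 26.5]); the cylinder at (-2.5, 9) is not intersected at this z (z outside [20, 40]); Taking the union: only the 20.5×14.5 cube is present, so the union is just that shape — boundary = 70.00 mm. So its perimeter = 70.00 mm. Layer 113 is larger (117.27 vs 70.00 mm).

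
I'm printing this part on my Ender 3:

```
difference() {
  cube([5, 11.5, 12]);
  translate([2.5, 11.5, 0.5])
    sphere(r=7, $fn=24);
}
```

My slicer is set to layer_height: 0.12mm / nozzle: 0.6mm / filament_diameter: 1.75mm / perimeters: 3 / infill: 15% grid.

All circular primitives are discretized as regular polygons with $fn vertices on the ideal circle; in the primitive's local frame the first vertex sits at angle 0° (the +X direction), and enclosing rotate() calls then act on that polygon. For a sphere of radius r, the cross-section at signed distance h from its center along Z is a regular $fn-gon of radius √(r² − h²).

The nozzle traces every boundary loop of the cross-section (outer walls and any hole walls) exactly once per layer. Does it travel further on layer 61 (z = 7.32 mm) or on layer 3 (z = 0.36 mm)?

layer 61 (z = 7.32 mm)

Layer 61 (z = 7.32): the 5×11.5 cube contributes its full rectangle (perimeter 33.00 mm); the r=7 sphere at (2.5, 11.5) contributes a regular 24-gon of circumradius √(7²−6.82²) = 1.577 (perimeter = 2·24·1.577·sin(180°/24) = 9.88 mm); Subtracting the remaining from the first: starting from the 5×11.5 cube, the r=7 sphere at (2.5, 11.5) partially overlaps it — only the 3.86 mm² overlap (of its 7.73 mm²) is removed, clipping the outline — boundary = 34.79 mm. So its perimeter = 34.79 mm. Layer 3 (z = 0.36): the cube is present — its section is the full 5×11.5 rectangle (perimeter 33.00 mm); the r=7 sphere at (2.5, 11.5) slices to a regular 24-gon of circumradius 6.999 (√(r²−h²) with h=0.14 from center) (perimeter = 2·24·6.999·sin(180°/24) = 43.85 mm); After the difference (first − rest): starting from the 5×11.5 cube, the r=7 sphere at (2.5, 11.5) partially overlaps it — only the 34.04 mm² overlap (of its 152.12 mm²) is removed, clipping the outline — boundary = 20.19 mm. So its perimeter = 20.19 mm. Layer 61 is larger (34.79 vs 20.19 mm).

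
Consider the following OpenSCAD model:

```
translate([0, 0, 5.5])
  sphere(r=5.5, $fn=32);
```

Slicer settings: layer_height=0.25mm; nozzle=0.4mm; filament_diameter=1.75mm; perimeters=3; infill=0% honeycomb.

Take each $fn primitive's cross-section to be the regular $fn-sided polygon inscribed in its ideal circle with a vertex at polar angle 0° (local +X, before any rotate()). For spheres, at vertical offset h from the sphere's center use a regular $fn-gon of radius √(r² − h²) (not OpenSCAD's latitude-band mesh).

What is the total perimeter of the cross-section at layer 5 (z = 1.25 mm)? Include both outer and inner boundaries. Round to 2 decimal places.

21.90 mm

At z = 1.25 mm: the r=5.5 sphere slices to a regular 32-gon of circumradius 3.491 (√(r²−h²) with h=4.25 from center) (perimeter = 2·32·3.491·sin(180°/32) = 21.90 mm). Overall, the cross-section is a single solid region. Total boundary length (outer) = 21.90 mm.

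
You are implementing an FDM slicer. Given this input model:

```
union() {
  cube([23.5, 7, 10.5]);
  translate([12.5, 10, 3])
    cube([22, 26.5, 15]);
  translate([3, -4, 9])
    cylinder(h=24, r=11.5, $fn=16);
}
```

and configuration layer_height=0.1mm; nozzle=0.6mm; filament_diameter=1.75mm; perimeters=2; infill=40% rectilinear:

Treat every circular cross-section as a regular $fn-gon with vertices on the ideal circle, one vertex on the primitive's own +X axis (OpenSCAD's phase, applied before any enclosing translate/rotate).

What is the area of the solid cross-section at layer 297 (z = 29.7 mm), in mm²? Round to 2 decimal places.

At z = 29.7 mm: the cube is absent (z outside [0, 10.5]); the cube at (12.5, 10) is not intersected at this z (z outside [3, 18]); the r=11.5 cylinder at (3, -4) contributes a regular 16-gon of circumradius 11.5 (area = (16/2)·11.500²·sin(360°/16) = 404.88 mm²); Combining (union): only the r=11.5 cylinder at (3, -4) is present, so the union is just that shape — area = 404.88 mm². Overall, the cross-section is a single solid region. Net area = 404.88 mm².

404.88 mm²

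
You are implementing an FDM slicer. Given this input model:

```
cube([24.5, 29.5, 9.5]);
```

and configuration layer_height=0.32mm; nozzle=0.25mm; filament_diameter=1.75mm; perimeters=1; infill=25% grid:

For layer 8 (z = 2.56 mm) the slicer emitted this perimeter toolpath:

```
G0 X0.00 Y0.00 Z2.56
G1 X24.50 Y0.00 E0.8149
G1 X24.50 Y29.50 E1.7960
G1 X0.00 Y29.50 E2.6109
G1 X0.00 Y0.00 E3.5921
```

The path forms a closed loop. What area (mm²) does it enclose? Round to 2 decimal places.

722.75 mm²

Apply the shoelace formula to the sequence of (X, Y) vertices; enclosed area = 722.75 mm².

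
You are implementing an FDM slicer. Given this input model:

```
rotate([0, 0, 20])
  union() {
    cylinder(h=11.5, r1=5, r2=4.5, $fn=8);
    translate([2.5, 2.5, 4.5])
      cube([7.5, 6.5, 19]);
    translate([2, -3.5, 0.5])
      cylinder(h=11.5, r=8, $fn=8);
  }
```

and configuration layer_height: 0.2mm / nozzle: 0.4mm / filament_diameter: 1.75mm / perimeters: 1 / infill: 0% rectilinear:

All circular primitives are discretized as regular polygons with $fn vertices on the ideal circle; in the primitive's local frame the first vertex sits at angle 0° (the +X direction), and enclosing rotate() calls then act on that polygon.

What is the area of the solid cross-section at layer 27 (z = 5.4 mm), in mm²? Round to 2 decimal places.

231.08 mm²

At z = 5.4 mm: the cone (r1=5→r2=4.5) has section circumradius 4.765 here — a regular 8-gon (area = (8/2)·4.765²·sin(360°/8) = 64.23 mm²); the 7.5×6.5 cube at (2.5, 2.5) contributes its full rectangle (area 48.75 mm²); the cylinder at (2, -3.5): section is a regular 8-gon, circumradius r=8 (area = (8/2)·8.000²·sin(360°/8) = 181.02 mm²); Merging all regions: the regions partially overlap — summed areas 294.00 mm² minus the doubly-counted overlap 62.92 mm² gives 231.08 mm² — area = 231.08 mm²; (rotated 20° about Z; rotation is an isometry so areas/perimeters/island counts are preserved). Overall, the cross-section is a single solid region. Net area = 231.08 mm².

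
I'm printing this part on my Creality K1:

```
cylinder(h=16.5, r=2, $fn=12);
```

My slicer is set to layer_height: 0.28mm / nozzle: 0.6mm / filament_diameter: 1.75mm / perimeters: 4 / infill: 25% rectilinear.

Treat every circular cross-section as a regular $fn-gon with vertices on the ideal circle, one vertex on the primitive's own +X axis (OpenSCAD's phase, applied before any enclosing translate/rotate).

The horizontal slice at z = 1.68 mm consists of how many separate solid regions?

1

At z = 1.68 mm: the r=2 cylinder gives a regular 12-gon of circumradius 2 (constant along its height). The result has 1 disconnected region.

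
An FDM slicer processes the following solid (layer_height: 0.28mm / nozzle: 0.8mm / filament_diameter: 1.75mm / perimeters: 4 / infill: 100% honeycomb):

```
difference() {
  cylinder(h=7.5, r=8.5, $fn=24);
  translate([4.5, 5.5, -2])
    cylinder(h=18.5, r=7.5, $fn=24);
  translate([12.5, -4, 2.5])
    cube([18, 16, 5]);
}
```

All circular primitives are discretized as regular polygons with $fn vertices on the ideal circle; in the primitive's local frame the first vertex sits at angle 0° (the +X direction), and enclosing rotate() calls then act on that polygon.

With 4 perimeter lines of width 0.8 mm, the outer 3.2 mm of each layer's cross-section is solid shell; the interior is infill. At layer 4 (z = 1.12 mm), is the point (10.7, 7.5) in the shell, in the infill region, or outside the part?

At z = 1.12 mm: the r=8.5 cylinder contributes a regular 24-gon of circumradius 8.5; the r=7.5 cylinder at (4.5, 5.5) gives a regular 24-gon of circumradius 7.5 (constant along its height); the cube at (12.5, -4) does not reach this height (z outside [2.5, 7.5]); Taking the first minus the rest: starting from the r=8.5 cylinder, the r=7.5 cylinder at (4.5, 5.5) partially overlaps it — only the 89.18 mm² overlap (of its 174.70 mm²) is removed, clipping the outline — 1 connected region. Overall, the cross-section is a single solid region. The nearest boundary edge runs (8.25, -1.00)→(8.38, -0.89); distance from the point to it = 8.71 mm. The point is not inside any of the regions above, so it lies outside the cross-section (8.71 mm from the nearest boundary).

outside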